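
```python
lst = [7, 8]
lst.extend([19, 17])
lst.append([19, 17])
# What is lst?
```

After line 1: lst = [7, 8]
After line 2 (extend unpacks [19, 17]): lst = [7, 8, 19, 17]
After line 3 (append adds [19, 17] as single element): lst = [7, 8, 19, 17, [19, 17]]

[7, 8, 19, 17, [19, 17]]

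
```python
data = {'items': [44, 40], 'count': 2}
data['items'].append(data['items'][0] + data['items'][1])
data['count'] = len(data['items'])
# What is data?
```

After line 1: data = {'items': [44, 40], 'count': 2}
After line 2 (append 44 + 40 = 84): data = {'items': [44, 40, 84], 'count': 2}
After line 3 (count = len(items) = 3): data = {'items': [44, 40, 84], 'count': 3}

{'items': [44, 40, 84], 'count': 3}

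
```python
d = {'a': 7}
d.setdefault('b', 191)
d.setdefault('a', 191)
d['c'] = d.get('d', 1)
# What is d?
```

After line 1: d = {'a': 7}
After line 2 (setdefault adds 'b'=191): d = {'a': 7, 'b': 191}
After line 3 (setdefault 'a' no-op, already exists): d = {'a': 7, 'b': 191}
After line 4 (get('d', 1) returns default since 'd' not in d): d = {'a': 7, 'b': 191, 'c': 1}

{'a': 7, 'b': 191, 'c': 1}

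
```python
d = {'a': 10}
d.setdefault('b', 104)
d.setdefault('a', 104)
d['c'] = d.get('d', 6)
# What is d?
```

After line 1: d = {'a': 10}
After line 2 (setdefault adds 'b'=104): d = {'a': 10, 'b': 104}
After line 3 (setdefault 'a' no-op, already exists): d = {'a': 10, 'b': 104}
After line 4 (get('d', 6) returns default since 'd' not in d): d = {'a': 10, 'b': 104, 'c': 6}

{'a': 10, 'b': 104, 'c': 6}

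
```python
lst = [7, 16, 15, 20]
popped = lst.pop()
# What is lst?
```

[7, 16, 15]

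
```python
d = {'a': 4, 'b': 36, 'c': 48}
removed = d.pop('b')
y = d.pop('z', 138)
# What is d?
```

After line 1: d = {'a': 4, 'b': 36, 'c': 48}
After line 2 (pop 'b' returns 36): d = {'a': 4, 'c': 48}, removed = 36
After line 3 (pop 'z' missing, returns default 138): d = {'a': 4, 'c': 48}, y = 138

{'a': 4, 'c': 48}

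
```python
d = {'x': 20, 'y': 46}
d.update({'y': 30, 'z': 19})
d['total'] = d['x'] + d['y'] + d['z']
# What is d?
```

After line 1: d = {'x': 20, 'y': 46}
After line 2 (y overwritten, z added): d = {'x': 20, 'y': 30, 'z': 19}
After line 3 (total = 20 + 30 + 19 = 69): d = {'x': 20, 'y': 30, 'z': 19, 'total': 69}

{'x': 20, 'y': 30, 'z': 19, 'total': 69}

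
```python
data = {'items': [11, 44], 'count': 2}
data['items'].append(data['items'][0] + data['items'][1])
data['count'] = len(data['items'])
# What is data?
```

After line 1: data = {'items': [11, 44], 'count': 2}
After line 2 (append 11 + 44 = 55): data = {'items': [11, 44, 55], 'count': 2}
After line 3 (count = len(items) = 3): data = {'items': [11, 44, 55], 'count': 3}

{'items': [11, 44, 55], 'count': 3}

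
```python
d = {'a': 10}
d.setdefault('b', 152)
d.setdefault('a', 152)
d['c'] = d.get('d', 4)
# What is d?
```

After line 1: d = {'a': 10}
After line 2 (setdefault adds 'b'=152): d = {'a': 10, 'b': 152}
After line 3 (setdefault 'a' no-op, already exists): d = {'a': 10, 'b': 152}
After line 4 (get('d', 4) returns default since 'd' not in d): d = {'a': 10, 'b': 152, 'c': 4}

{'a': 10, 'b': 152, 'c': 4}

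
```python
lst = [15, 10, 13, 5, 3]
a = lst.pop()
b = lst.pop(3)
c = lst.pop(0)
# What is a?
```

After line 1: lst = [15, 10, 13, 5, 3]
After line 2 (pop() -> a = 3): lst = [15, 10, 13, 5]
After line 3 (pop(3) -> b = 5): lst = [15, 10, 13]
After line 4 (pop(0) -> c = 15): lst = [10, 13]

3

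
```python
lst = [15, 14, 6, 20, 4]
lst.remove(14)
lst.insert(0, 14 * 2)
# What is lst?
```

After line 1: lst = [15, 14, 6, 20, 4]
After line 2 (remove first 14): lst = [15, 6, 20, 4]
After line 3 (insert 28 at index 0): lst = [28, 15, 6, 20, 4]

[28, 15, 6, 20, 4]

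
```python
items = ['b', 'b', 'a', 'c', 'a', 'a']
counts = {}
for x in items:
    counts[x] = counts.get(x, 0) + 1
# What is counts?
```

Initial: counts = {}, items = ['b', 'b', 'a', 'c', 'a', 'a']
See 'b': counts = {'b': 1}
See 'b': counts = {'b': 2}
See 'a': counts = {'b': 2, 'a': 1}
See 'c': counts = {'b': 2, 'a': 1, 'c': 1}
See 'a': counts = {'b': 2, 'a': 2, 'c': 1}
See 'a': counts = {'b': 2, 'a': 3, 'c': 1}

{'b': 2, 'a': 3, 'c': 1}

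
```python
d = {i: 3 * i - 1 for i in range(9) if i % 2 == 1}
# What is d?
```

{1: 2, 3: 8, 5: 14, 7: 20}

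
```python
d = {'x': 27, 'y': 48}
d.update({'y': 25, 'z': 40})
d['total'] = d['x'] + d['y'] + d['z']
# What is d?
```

After line 1: d = {'x': 27, 'y': 48}
After line 2 (y overwritten, z added): d = {'x': 27, 'y': 25, 'z': 40}
After line 3 (total = 27 + 25 + 40 = 92): d = {'x': 27, 'y': 25, 'z': 40, 'total': 92}

{'x': 27, 'y': 25, 'z': 40, 'total': 92}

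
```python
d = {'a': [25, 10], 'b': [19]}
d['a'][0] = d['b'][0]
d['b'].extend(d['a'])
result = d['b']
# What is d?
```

After line 1: d = {'a': [25, 10], 'b': [19]}
After line 2 (a[0] = b[0] = 19): d = {'a': [19, 10], 'b': [19]}
After line 3 (b.extend(a) appends [19, 10]): d = {'a': [19, 10], 'b': [19, 19, 10]}
After line 4: result = d['b'] = [19, 19, 10]

{'a': [19, 10], 'b': [19, 19, 10]}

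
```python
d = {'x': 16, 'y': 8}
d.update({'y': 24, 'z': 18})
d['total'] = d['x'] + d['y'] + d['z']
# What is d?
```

After line 1: d = {'x': 16, 'y': 8}
After line 2 (y overwritten, z added): d = {'x': 16, 'y': 24, 'z': 18}
After line 3 (total = 16 + 24 + 18 = 58): d = {'x': 16, 'y': 24, 'z': 18, 'total': 58}

{'x': 16, 'y': 24, 'z': 18, 'total': 58}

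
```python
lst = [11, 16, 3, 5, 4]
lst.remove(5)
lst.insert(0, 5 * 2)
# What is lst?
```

After line 1: lst = [11, 16, 3, 5, 4]
After line 2 (remove first 5): lst = [11, 16, 3, 4]
After line 3 (insert 10 at index 0): lst = [10, 11, 16, 3, 4]

[10, 11, 16, 3, 4]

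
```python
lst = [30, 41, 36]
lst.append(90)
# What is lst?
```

[30, 41, 36, 90]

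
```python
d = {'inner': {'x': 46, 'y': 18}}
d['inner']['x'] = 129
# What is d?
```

After line 1: d = {'inner': {'x': 46, 'y': 18}}
After line 2 (inner x overwritten): d = {'inner': {'x': 129, 'y': 18}}

{'inner': {'x': 129, 'y': 18}}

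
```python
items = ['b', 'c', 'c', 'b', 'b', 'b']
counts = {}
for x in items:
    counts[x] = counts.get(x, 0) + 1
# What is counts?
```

Initial: counts = {}, items = ['b', 'c', 'c', 'b', 'b', 'b']
See 'b': counts = {'b': 1}
See 'c': counts = {'b': 1, 'c': 1}
See 'c': counts = {'b': 1, 'c': 2}
See 'b': counts = {'b': 2, 'c': 2}
See 'b': counts = {'b': 3, 'c': 2}
See 'b': counts = {'b': 4, 'c': 2}

{'b': 4, 'c': 2}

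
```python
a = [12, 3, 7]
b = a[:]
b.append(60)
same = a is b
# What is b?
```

After line 1: a = [12, 3, 7]
After line 2 (b = a[:] is a shallow copy, new object): a = [12, 3, 7], b = [12, 3, 7]
After line 3 (append only mutates b): a = [12, 3, 7], b = [12, 3, 7, 60]
After line 4 (same = a is b; different objects -> False): same = False

[12, 3, 7, 60]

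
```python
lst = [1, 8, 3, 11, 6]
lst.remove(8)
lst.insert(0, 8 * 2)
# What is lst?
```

After line 1: lst = [1, 8, 3, 11, 6]
After line 2 (remove first 8): lst = [1, 3, 11, 6]
After line 3 (insert 16 at index 0): lst = [16, 1, 3, 11, 6]

[16, 1, 3, 11, 6]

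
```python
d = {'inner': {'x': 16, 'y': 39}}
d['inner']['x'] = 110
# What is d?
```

After line 1: d = {'inner': {'x': 16, 'y': 39}}
After line 2 (inner x overwritten): d = {'inner': {'x': 110, 'y': 39}}

{'inner': {'x': 110, 'y': 39}}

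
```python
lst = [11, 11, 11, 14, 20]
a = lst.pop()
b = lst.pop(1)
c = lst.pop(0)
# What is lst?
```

After line 1: lst = [11, 11, 11, 14, 20]
After line 2 (pop() -> a = 20): lst = [11, 11, 11, 14]
After line 3 (pop(1) -> b = 11): lst = [11, 11, 14]
After line 4 (pop(0) -> c = 11): lst = [11, 14]

[11, 14]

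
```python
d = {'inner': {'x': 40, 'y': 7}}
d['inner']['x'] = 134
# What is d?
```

After line 1: d = {'inner': {'x': 40, 'y': 7}}
After line 2 (inner x overwritten): d = {'inner': {'x': 134, 'y': 7}}

{'inner': {'x': 134, 'y': 7}}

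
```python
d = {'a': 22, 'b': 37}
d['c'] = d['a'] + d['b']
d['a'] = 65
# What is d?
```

After line 1: d = {'a': 22, 'b': 37}
After line 2 (d['c'] = 22 + 37): d = {'a': 22, 'b': 37, 'c': 59}
After line 3: d = {'a': 65, 'b': 37, 'c': 59}

{'a': 65, 'b': 37, 'c': 59}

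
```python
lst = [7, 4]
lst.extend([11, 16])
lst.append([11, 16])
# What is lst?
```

After line 1: lst = [7, 4]
After line 2 (extend unpacks [11, 16]): lst = [7, 4, 11, 16]
After line 3 (append adds [11, 16] as single element): lst = [7, 4, 11, 16, [11, 16]]

[7, 4, 11, 16, [11, 16]]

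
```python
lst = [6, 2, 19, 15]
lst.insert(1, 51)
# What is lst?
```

[6, 51, 2, 19, 15]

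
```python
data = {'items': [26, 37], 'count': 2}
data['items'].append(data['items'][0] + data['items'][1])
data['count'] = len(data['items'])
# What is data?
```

After line 1: data = {'items': [26, 37], 'count': 2}
After line 2 (append 26 + 37 = 63): data = {'items': [26, 37, 63], 'count': 2}
After line 3 (count = len(items) = 3): data = {'items': [26, 37, 63], 'count': 3}

{'items': [26, 37, 63], 'count': 3}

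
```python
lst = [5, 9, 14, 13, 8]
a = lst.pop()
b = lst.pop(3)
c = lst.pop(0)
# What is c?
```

After line 1: lst = [5, 9, 14, 13, 8]
After line 2 (pop() -> a = 8): lst = [5, 9, 14, 13]
After line 3 (pop(3) -> b = 13): lst = [5, 9, 14]
After line 4 (pop(0) -> c = 5): lst = [9, 14]

5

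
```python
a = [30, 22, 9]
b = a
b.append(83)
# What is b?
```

After line 1: a = [30, 22, 9]
After line 2 (b = a is an alias, same object): a = [30, 22, 9], b = [30, 22, 9]
After line 3 (b.append mutates the shared list): a = [30, 22, 9, 83], b = [30, 22, 9, 83]

[30, 22, 9, 83]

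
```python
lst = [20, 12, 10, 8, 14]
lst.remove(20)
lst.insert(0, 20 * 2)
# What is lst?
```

After line 1: lst = [20, 12, 10, 8, 14]
After line 2 (remove first 20): lst = [12, 10, 8, 14]
After line 3 (insert 40 at index 0): lst = [40, 12, 10, 8, 14]

[40, 12, 10, 8, 14]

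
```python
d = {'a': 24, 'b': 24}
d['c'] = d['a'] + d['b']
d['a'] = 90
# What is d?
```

After line 1: d = {'a': 24, 'b': 24}
After line 2 (d['c'] = 24 + 24): d = {'a': 24, 'b': 24, 'c': 48}
After line 3: d = {'a': 90, 'b': 24, 'c': 48}

{'a': 90, 'b': 24, 'c': 48}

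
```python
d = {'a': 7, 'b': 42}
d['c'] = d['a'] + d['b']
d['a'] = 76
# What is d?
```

After line 1: d = {'a': 7, 'b': 42}
After line 2 (d['c'] = 7 + 42): d = {'a': 7, 'b': 42, 'c': 49}
After line 3: d = {'a': 76, 'b': 42, 'c': 49}

{'a': 76, 'b': 42, 'c': 49}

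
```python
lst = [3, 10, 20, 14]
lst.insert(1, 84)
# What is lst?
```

[3, 84, 10, 20, 14]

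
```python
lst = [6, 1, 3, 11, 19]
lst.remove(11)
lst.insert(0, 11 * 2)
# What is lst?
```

After line 1: lst = [6, 1, 3, 11, 19]
After line 2 (remove first 11): lst = [6, 1, 3, 19]
After line 3 (insert 22 at index 0): lst = [22, 6, 1, 3, 19]

[22, 6, 1, 3, 19]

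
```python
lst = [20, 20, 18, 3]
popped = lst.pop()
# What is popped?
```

3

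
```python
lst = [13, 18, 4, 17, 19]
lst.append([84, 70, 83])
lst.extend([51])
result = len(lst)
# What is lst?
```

After line 1: lst = [13, 18, 4, 17, 19]
After line 2 (append adds [84, 70, 83] as single element): lst = [13, 18, 4, 17, 19, [84, 70, 83]]
After line 3 (extend unpacks [51], adds 51): lst = [13, 18, 4, 17, 19, [84, 70, 83], 51]
After line 4: result = len(lst) = 7

[13, 18, 4, 17, 19, [84, 70, 83], 51]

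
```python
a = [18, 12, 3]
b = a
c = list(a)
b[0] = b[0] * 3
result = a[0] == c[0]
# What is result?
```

After line 1: a = [18, 12, 3]
After line 2 (b = a, alias): a = [18, 12, 3], b = [18, 12, 3]
After line 3 (c = list(a) is a copy, new object): c = [18, 12, 3]
After line 4 (b[0] = 18 * 3 = 54; mutates shared a/b): a = b = [54, 12, 3], c = [18, 12, 3]
After line 5 (a[0] = 54, c[0] = 18; result = False)

False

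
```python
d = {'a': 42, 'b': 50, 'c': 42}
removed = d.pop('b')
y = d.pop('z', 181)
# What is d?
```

After line 1: d = {'a': 42, 'b': 50, 'c': 42}
After line 2 (pop 'b' returns 50): d = {'a': 42, 'c': 42}, removed = 50
After line 3 (pop 'z' missing, returns default 181): d = {'a': 42, 'c': 42}, y = 181

{'a': 42, 'c': 42}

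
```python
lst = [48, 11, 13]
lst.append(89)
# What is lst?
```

[48, 11, 13, 89]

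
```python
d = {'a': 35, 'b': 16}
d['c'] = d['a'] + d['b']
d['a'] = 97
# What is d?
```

After line 1: d = {'a': 35, 'b': 16}
After line 2 (d['c'] = 35 + 16): d = {'a': 35, 'b': 16, 'c': 51}
After line 3: d = {'a': 97, 'b': 16, 'c': 51}

{'a': 97, 'b': 16, 'c': 51}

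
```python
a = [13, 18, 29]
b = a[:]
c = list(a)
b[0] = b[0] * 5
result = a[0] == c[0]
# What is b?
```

After line 1: a = [13, 18, 29]
After line 2 (b = a[:], copy): a = [13, 18, 29], b = [13, 18, 29]
After line 3 (c = list(a) is a copy, new object): c = [13, 18, 29]
After line 4 (b[0] = 13 * 5 = 65; only b mutates (copy)): a = [13, 18, 29], b = [65, 18, 29], c = [13, 18, 29]
After line 5 (a[0] = 13, c[0] = 13; result = True)

[65, 18, 29]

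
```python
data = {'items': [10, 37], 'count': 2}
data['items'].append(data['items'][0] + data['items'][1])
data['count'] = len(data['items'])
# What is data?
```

After line 1: data = {'items': [10, 37], 'count': 2}
After line 2 (append 10 + 37 = 47): data = {'items': [10, 37, 47], 'count': 2}
After line 3 (count = len(items) = 3): data = {'items': [10, 37, 47], 'count': 3}

{'items': [10, 37, 47], 'count': 3}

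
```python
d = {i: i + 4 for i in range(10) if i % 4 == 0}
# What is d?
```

{0: 4, 4: 8, 8: 12}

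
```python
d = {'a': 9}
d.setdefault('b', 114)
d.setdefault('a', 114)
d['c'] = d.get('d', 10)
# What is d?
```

After line 1: d = {'a': 9}
After line 2 (setdefault adds 'b'=114): d = {'a': 9, 'b': 114}
After line 3 (setdefault 'a' no-op, already exists): d = {'a': 9, 'b': 114}
After line 4 (get('d', 10) returns default since 'd' not in d): d = {'a': 9, 'b': 114, 'c': 10}

{'a': 9, 'b': 114, 'c': 10}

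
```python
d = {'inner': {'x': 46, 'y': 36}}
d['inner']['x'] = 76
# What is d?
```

After line 1: d = {'inner': {'x': 46, 'y': 36}}
After line 2 (inner x overwritten): d = {'inner': {'x': 76, 'y': 36}}

{'inner': {'x': 76, 'y': 36}}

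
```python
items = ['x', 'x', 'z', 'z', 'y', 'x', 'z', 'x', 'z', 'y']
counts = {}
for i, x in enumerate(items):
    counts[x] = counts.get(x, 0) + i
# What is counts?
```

Initial: counts = {}, items = ['x', 'x', 'z', 'z', 'y', 'x', 'z', 'x', 'z', 'y']
i=0, x='x': counts = {'x': 0}
i=1, x='x': counts = {'x': 1}
i=2, x='z': counts = {'x': 1, 'z': 2}
i=3, x='z': counts = {'x': 1, 'z': 5}
i=4, x='y': counts = {'x': 1, 'z': 5, 'y': 4}
i=5, x='x': counts = {'x': 6, 'z': 5, 'y': 4}
i=6, x='z': counts = {'x': 6, 'z': 11, 'y': 4}
i=7, x='x': counts = {'x': 13, 'z': 11, 'y': 4}
i=8, x='z': counts = {'x': 13, 'z': 19, 'y': 4}
i=9, x='y': counts = {'x': 13, 'z': 19, 'y': 13}

{'x': 13, 'z': 19, 'y': 13}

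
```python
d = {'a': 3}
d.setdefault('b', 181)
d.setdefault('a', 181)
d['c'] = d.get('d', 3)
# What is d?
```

After line 1: d = {'a': 3}
After line 2 (setdefault adds 'b'=181): d = {'a': 3, 'b': 181}
After line 3 (setdefault 'a' no-op, already exists): d = {'a': 3, 'b': 181}
After line 4 (get('d', 3) returns default since 'd' not in d): d = {'a': 3, 'b': 181, 'c': 3}

{'a': 3, 'b': 181, 'c': 3}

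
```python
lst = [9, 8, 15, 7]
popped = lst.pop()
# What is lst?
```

[9, 8, 15]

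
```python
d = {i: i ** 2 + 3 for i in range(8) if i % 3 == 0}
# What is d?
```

{0: 3, 3: 12, 6: 39}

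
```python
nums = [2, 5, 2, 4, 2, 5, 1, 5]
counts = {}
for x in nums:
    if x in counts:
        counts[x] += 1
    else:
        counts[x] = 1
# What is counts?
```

Initial: counts = {}, nums = [2, 5, 2, 4, 2, 5, 1, 5]
See 2: counts = {2: 1}
See 5: counts = {2: 1, 5: 1}
See 2: counts = {2: 2, 5: 1}
See 4: counts = {2: 2, 5: 1, 4: 1}
See 2: counts = {2: 3, 5: 1, 4: 1}
See 5: counts = {2: 3, 5: 2, 4: 1}
See 1: counts = {2: 3, 5: 2, 4: 1, 1: 1}
See 5: counts = {2: 3, 5: 3, 4: 1, 1: 1}

{2: 3, 5: 3, 4: 1, 1: 1}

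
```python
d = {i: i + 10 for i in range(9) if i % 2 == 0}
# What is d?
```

{0: 10, 2: 12, 4: 14, 6: 16, 8: 18}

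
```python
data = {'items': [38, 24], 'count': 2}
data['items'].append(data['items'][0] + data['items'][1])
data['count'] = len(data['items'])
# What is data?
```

After line 1: data = {'items': [38, 24], 'count': 2}
After line 2 (append 38 + 24 = 62): data = {'items': [38, 24, 62], 'count': 2}
After line 3 (count = len(items) = 3): data = {'items': [38, 24, 62], 'count': 3}

{'items': [38, 24, 62], 'count': 3}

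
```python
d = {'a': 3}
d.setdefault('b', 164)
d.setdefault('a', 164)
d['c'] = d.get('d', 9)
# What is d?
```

After line 1: d = {'a': 3}
After line 2 (setdefault adds 'b'=164): d = {'a': 3, 'b': 164}
After line 3 (setdefault 'a' no-op, already exists): d = {'a': 3, 'b': 164}
After line 4 (get('d', 9) returns default since 'd' not in d): d = {'a': 3, 'b': 164, 'c': 9}

{'a': 3, 'b': 164, 'c': 9}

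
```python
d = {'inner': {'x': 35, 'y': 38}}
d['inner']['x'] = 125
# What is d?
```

After line 1: d = {'inner': {'x': 35, 'y': 38}}
After line 2 (inner x overwritten): d = {'inner': {'x': 125, 'y': 38}}

{'inner': {'x': 125, 'y': 38}}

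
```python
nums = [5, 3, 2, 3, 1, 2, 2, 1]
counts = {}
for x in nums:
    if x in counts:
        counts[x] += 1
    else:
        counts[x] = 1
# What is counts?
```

Initial: counts = {}, nums = [5, 3, 2, 3, 1, 2, 2, 1]
See 5: counts = {5: 1}
See 3: counts = {5: 1, 3: 1}
See 2: counts = {5: 1, 3: 1, 2: 1}
See 3: counts = {5: 1, 3: 2, 2: 1}
See 1: counts = {5: 1, 3: 2, 2: 1, 1: 1}
See 2: counts = {5: 1, 3: 2, 2: 2, 1: 1}
See 2: counts = {5: 1, 3: 2, 2: 3, 1: 1}
See 1: counts = {5: 1, 3: 2, 2: 3, 1: 2}

{5: 1, 3: 2, 2: 3, 1: 2}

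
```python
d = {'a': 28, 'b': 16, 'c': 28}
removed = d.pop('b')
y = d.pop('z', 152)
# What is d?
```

After line 1: d = {'a': 28, 'b': 16, 'c': 28}
After line 2 (pop 'b' returns 16): d = {'a': 28, 'c': 28}, removed = 16
After line 3 (pop 'z' missing, returns default 152): d = {'a': 28, 'c': 28}, y = 152

{'a': 28, 'c': 28}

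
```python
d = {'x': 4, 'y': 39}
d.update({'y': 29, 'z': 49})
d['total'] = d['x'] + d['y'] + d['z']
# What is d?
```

After line 1: d = {'x': 4, 'y': 39}
After line 2 (y overwritten, z added): d = {'x': 4, 'y': 29, 'z': 49}
After line 3 (total = 4 + 29 + 49 = 82): d = {'x': 4, 'y': 29, 'z': 49, 'total': 82}

{'x': 4, 'y': 29, 'z': 49, 'total': 82}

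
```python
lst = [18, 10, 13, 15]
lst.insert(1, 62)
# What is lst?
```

[18, 62, 10, 13, 15]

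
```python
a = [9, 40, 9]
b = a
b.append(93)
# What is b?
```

After line 1: a = [9, 40, 9]
After line 2 (b = a is an alias, same object): a = [9, 40, 9], b = [9, 40, 9]
After line 3 (b.append mutates the shared list): a = [9, 40, 9, 93], b = [9, 40, 9, 93]

[9, 40, 9, 93]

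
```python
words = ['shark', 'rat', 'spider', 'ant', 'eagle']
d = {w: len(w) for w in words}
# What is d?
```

{'shark': 5, 'rat': 3, 'spider': 6, 'ant': 3, 'eagle': 5}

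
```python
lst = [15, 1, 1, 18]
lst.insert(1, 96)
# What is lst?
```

[15, 96, 1, 1, 18]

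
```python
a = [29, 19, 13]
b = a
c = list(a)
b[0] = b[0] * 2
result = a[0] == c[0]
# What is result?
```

After line 1: a = [29, 19, 13]
After line 2 (b = a, alias): a = [29, 19, 13], b = [29, 19, 13]
After line 3 (c = list(a) is a copy, new object): c = [29, 19, 13]
After line 4 (b[0] = 29 * 2 = 58; mutates shared a/b): a = b = [58, 19, 13], c = [29, 19, 13]
After line 5 (a[0] = 58, c[0] = 29; result = False)

False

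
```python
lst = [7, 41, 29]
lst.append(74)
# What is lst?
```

[7, 41, 29, 74]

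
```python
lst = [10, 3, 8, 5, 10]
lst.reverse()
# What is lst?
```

[10, 5, 8, 3, 10]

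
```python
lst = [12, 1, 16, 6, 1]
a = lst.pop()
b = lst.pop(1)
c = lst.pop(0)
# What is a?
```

After line 1: lst = [12, 1, 16, 6, 1]
After line 2 (pop() -> a = 1): lst = [12, 1, 16, 6]
After line 3 (pop(1) -> b = 1): lst = [12, 16, 6]
After line 4 (pop(0) -> c = 12): lst = [16, 6]

1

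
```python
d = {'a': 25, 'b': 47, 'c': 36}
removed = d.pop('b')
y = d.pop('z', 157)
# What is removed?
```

After line 1: d = {'a': 25, 'b': 47, 'c': 36}
After line 2 (pop 'b' returns 47): d = {'a': 25, 'c': 36}, removed = 47
After line 3 (pop 'z' missing, returns default 157): d = {'a': 25, 'c': 36}, y = 157

47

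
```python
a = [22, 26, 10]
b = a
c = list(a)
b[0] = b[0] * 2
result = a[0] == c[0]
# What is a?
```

After line 1: a = [22, 26, 10]
After line 2 (b = a, alias): a = [22, 26, 10], b = [22, 26, 10]
After line 3 (c = list(a) is a copy, new object): c = [22, 26, 10]
After line 4 (b[0] = 22 * 2 = 44; mutates shared a/b): a = b = [44, 26, 10], c = [22, 26, 10]
After line 5 (a[0] = 44, c[0] = 22; result = False)

[44, 26, 10]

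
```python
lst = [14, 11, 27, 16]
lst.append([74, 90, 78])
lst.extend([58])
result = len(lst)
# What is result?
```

After line 1: lst = [14, 11, 27, 16]
After line 2 (append adds [74, 90, 78] as single element): lst = [14, 11, 27, 16, [74, 90, 78]]
After line 3 (extend unpacks [58], adds 58): lst = [14, 11, 27, 16, [74, 90, 78], 58]
After line 4: result = len(lst) = 6

6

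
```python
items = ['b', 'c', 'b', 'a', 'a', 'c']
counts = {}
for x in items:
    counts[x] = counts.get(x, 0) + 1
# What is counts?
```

Initial: counts = {}, items = ['b', 'c', 'b', 'a', 'a', 'c']
See 'b': counts = {'b': 1}
See 'c': counts = {'b': 1, 'c': 1}
See 'b': counts = {'b': 2, 'c': 1}
See 'a': counts = {'b': 2, 'c': 1, 'a': 1}
See 'a': counts = {'b': 2, 'c': 1, 'a': 2}
See 'c': counts = {'b': 2, 'c': 2, 'a': 2}

{'b': 2, 'c': 2, 'a': 2}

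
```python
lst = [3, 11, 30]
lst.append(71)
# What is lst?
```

[3, 11, 30, 71]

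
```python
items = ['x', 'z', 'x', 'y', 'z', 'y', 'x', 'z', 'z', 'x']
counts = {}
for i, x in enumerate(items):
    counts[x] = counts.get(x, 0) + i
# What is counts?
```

Initial: counts = {}, items = ['x', 'z', 'x', 'y', 'z', 'y', 'x', 'z', 'z', 'x']
i=0, x='x': counts = {'x': 0}
i=1, x='z': counts = {'x': 0, 'z': 1}
i=2, x='x': counts = {'x': 2, 'z': 1}
i=3, x='y': counts = {'x': 2, 'z': 1, 'y': 3}
i=4, x='z': counts = {'x': 2, 'z': 5, 'y': 3}
i=5, x='y': counts = {'x': 2, 'z': 5, 'y': 8}
i=6, x='x': counts = {'x': 8, 'z': 5, 'y': 8}
i=7, x='z': counts = {'x': 8, 'z': 12, 'y': 8}
i=8, x='z': counts = {'x': 8, 'z': 20, 'y': 8}
i=9, x='x': counts = {'x': 17, 'z': 20, 'y': 8}

{'x': 17, 'z': 20, 'y': 8}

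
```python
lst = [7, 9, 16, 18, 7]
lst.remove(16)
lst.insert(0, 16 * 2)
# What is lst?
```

After line 1: lst = [7, 9, 16, 18, 7]
After line 2 (remove first 16): lst = [7, 9, 18, 7]
After line 3 (insert 32 at index 0): lst = [32, 7, 9, 18, 7]

[32, 7, 9, 18, 7]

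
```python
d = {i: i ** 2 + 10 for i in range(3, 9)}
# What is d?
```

{3: 19, 4: 26, 5: 35, 6: 46, 7: 59, 8: 74}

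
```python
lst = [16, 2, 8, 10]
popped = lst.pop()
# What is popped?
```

10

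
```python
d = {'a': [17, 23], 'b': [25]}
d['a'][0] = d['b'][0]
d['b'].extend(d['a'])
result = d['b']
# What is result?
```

After line 1: d = {'a': [17, 23], 'b': [25]}
After line 2 (a[0] = b[0] = 25): d = {'a': [25, 23], 'b': [25]}
After line 3 (b.extend(a) appends [25, 23]): d = {'a': [25, 23], 'b': [25, 25, 23]}
After line 4: result = d['b'] = [25, 25, 23]

[25, 25, 23]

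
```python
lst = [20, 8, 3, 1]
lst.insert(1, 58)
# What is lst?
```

[20, 58, 8, 3, 1]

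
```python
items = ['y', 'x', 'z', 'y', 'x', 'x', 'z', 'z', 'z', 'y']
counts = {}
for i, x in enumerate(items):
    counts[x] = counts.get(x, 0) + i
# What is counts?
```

Initial: counts = {}, items = ['y', 'x', 'z', 'y', 'x', 'x', 'z', 'z', 'z', 'y']
i=0, x='y': counts = {'y': 0}
i=1, x='x': counts = {'y': 0, 'x': 1}
i=2, x='z': counts = {'y': 0, 'x': 1, 'z': 2}
i=3, x='y': counts = {'y': 3, 'x': 1, 'z': 2}
i=4, x='x': counts = {'y': 3, 'x': 5, 'z': 2}
i=5, x='x': counts = {'y': 3, 'x': 10, 'z': 2}
i=6, x='z': counts = {'y': 3, 'x': 10, 'z': 8}
i=7, x='z': counts = {'y': 3, 'x': 10, 'z': 15}
i=8, x='z': counts = {'y': 3, 'x': 10, 'z': 23}
i=9, x='y': counts = {'y': 12, 'x': 10, 'z': 23}

{'y': 12, 'x': 10, 'z': 23}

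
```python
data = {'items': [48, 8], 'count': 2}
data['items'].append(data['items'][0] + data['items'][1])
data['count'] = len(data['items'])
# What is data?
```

After line 1: data = {'items': [48, 8], 'count': 2}
After line 2 (append 48 + 8 = 56): data = {'items': [48, 8, 56], 'count': 2}
After line 3 (count = len(items) = 3): data = {'items': [48, 8, 56], 'count': 3}

{'items': [48, 8, 56], 'count': 3}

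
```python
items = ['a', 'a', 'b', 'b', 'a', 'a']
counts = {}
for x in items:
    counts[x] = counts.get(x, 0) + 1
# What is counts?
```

Initial: counts = {}, items = ['a', 'a', 'b', 'b', 'a', 'a']
See 'a': counts = {'a': 1}
See 'a': counts = {'a': 2}
See 'b': counts = {'a': 2, 'b': 1}
See 'b': counts = {'a': 2, 'b': 2}
See 'a': counts = {'a': 3, 'b': 2}
See 'a': counts = {'a': 4, 'b': 2}

{'a': 4, 'b': 2}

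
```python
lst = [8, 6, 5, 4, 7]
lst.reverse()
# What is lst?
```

[7, 4, 5, 6, 8]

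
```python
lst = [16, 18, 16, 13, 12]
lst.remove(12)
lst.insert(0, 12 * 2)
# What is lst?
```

After line 1: lst = [16, 18, 16, 13, 12]
After line 2 (remove first 12): lst = [16, 18, 16, 13]
After line 3 (insert 24 at index 0): lst = [24, 16, 18, 16, 13]

[24, 16, 18, 16, 13]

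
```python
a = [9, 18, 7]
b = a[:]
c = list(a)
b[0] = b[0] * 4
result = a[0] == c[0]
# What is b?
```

After line 1: a = [9, 18, 7]
After line 2 (b = a[:], copy): a = [9, 18, 7], b = [9, 18, 7]
After line 3 (c = list(a) is a copy, new object): c = [9, 18, 7]
After line 4 (b[0] = 9 * 4 = 36; only b mutates (copy)): a = [9, 18, 7], b = [36, 18, 7], c = [9, 18, 7]
After line 5 (a[0] = 9, c[0] = 9; result = True)

[36, 18, 7]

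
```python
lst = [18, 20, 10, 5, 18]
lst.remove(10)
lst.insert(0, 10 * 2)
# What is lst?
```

After line 1: lst = [18, 20, 10, 5, 18]
After line 2 (remove first 10): lst = [18, 20, 5, 18]
After line 3 (insert 20 at index 0): lst = [20, 18, 20, 5, 18]

[20, 18, 20, 5, 18]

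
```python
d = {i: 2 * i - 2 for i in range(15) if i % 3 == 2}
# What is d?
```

{2: 2, 5: 8, 8: 14, 11: 20, 14: 26}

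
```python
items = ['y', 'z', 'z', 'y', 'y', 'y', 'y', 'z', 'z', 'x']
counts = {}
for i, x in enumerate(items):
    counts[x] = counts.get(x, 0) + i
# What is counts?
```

Initial: counts = {}, items = ['y', 'z', 'z', 'y', 'y', 'y', 'y', 'z', 'z', 'x']
i=0, x='y': counts = {'y': 0}
i=1, x='z': counts = {'y': 0, 'z': 1}
i=2, x='z': counts = {'y': 0, 'z': 3}
i=3, x='y': counts = {'y': 3, 'z': 3}
i=4, x='y': counts = {'y': 7, 'z': 3}
i=5, x='y': counts = {'y': 12, 'z': 3}
i=6, x='y': counts = {'y': 18, 'z': 3}
i=7, x='z': counts = {'y': 18, 'z': 10}
i=8, x='z': counts = {'y': 18, 'z': 18}
i=9, x='x': counts = {'y': 18, 'z': 18, 'x': 9}

{'y': 18, 'z': 18, 'x': 9}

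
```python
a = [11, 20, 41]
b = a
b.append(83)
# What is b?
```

After line 1: a = [11, 20, 41]
After line 2 (b = a is an alias, same object): a = [11, 20, 41], b = [11, 20, 41]
After line 3 (b.append mutates the shared list): a = [11, 20, 41, 83], b = [11, 20, 41, 83]

[11, 20, 41, 83]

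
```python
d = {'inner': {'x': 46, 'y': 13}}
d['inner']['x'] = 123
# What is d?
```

After line 1: d = {'inner': {'x': 46, 'y': 13}}
After line 2 (inner x overwritten): d = {'inner': {'x': 123, 'y': 13}}

{'inner': {'x': 123, 'y': 13}}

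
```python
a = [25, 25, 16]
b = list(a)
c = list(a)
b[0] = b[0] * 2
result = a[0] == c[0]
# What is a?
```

After line 1: a = [25, 25, 16]
After line 2 (b = list(a), copy): a = [25, 25, 16], b = [25, 25, 16]
After line 3 (c = list(a) is a copy, new object): c = [25, 25, 16]
After line 4 (b[0] = 25 * 2 = 50; only b mutates (copy)): a = [25, 25, 16], b = [50, 25, 16], c = [25, 25, 16]
After line 5 (a[0] = 25, c[0] = 25; result = True)

[25, 25, 16]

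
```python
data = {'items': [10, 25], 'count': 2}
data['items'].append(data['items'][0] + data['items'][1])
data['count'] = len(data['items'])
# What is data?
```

After line 1: data = {'items': [10, 25], 'count': 2}
After line 2 (append 10 + 25 = 35): data = {'items': [10, 25, 35], 'count': 2}
After line 3 (count = len(items) = 3): data = {'items': [10, 25, 35], 'count': 3}

{'items': [10, 25, 35], 'count': 3}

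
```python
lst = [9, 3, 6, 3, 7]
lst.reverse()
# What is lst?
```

[7, 3, 6, 3, 9]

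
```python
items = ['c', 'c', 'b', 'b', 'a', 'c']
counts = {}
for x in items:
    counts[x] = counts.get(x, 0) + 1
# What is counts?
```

Initial: counts = {}, items = ['c', 'c', 'b', 'b', 'a', 'c']
See 'c': counts = {'c': 1}
See 'c': counts = {'c': 2}
See 'b': counts = {'c': 2, 'b': 1}
See 'b': counts = {'c': 2, 'b': 2}
See 'a': counts = {'c': 2, 'b': 2, 'a': 1}
See 'c': counts = {'c': 3, 'b': 2, 'a': 1}

{'c': 3, 'b': 2, 'a': 1}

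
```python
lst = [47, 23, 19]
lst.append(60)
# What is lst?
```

[47, 23, 19, 60]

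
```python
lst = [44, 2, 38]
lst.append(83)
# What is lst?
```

[44, 2, 38, 83]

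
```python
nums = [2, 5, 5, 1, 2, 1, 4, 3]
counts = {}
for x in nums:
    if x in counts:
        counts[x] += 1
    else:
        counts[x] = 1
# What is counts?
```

Initial: counts = {}, nums = [2, 5, 5, 1, 2, 1, 4, 3]
See 2: counts = {2: 1}
See 5: counts = {2: 1, 5: 1}
See 5: counts = {2: 1, 5: 2}
See 1: counts = {2: 1, 5: 2, 1: 1}
See 2: counts = {2: 2, 5: 2, 1: 1}
See 1: counts = {2: 2, 5: 2, 1: 2}
See 4: counts = {2: 2, 5: 2, 1: 2, 4: 1}
See 3: counts = {2: 2, 5: 2, 1: 2, 4: 1, 3: 1}

{2: 2, 5: 2, 1: 2, 4: 1, 3: 1}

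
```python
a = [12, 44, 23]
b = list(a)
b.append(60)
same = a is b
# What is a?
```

After line 1: a = [12, 44, 23]
After line 2 (b = list(a) is a shallow copy, new object): a = [12, 44, 23], b = [12, 44, 23]
After line 3 (append only mutates b): a = [12, 44, 23], b = [12, 44, 23, 60]
After line 4 (same = a is b; different objects -> False): same = False

[12, 44, 23]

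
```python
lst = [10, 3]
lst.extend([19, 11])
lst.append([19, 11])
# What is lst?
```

After line 1: lst = [10, 3]
After line 2 (extend unpacks [19, 11]): lst = [10, 3, 19, 11]
After line 3 (append adds [19, 11] as single element): lst = [10, 3, 19, 11, [19, 11]]

[10, 3, 19, 11, [19, 11]]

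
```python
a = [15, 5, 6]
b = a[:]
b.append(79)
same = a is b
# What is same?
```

After line 1: a = [15, 5, 6]
After line 2 (b = a[:] is a shallow copy, new object): a = [15, 5, 6], b = [15, 5, 6]
After line 3 (append only mutates b): a = [15, 5, 6], b = [15, 5, 6, 79]
After line 4 (same = a is b; different objects -> False): same = False

False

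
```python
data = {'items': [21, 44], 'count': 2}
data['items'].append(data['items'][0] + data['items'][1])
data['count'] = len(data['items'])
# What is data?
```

After line 1: data = {'items': [21, 44], 'count': 2}
After line 2 (append 21 + 44 = 65): data = {'items': [21, 44, 65], 'count': 2}
After line 3 (count = len(items) = 3): data = {'items': [21, 44, 65], 'count': 3}

{'items': [21, 44, 65], 'count': 3}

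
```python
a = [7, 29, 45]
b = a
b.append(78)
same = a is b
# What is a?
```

After line 1: a = [7, 29, 45]
After line 2 (b = a is an alias, same object): a = [7, 29, 45], b = [7, 29, 45]
After line 3 (b.append mutates the shared list): a = [7, 29, 45, 78], b = [7, 29, 45, 78]
After line 4 (same = a is b; same object -> True): same = True

[7, 29, 45, 78]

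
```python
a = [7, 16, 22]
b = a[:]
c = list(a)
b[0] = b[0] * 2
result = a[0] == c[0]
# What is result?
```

After line 1: a = [7, 16, 22]
After line 2 (b = a[:], copy): a = [7, 16, 22], b = [7, 16, 22]
After line 3 (c = list(a) is a copy, new object): c = [7, 16, 22]
After line 4 (b[0] = 7 * 2 = 14; only b mutates (copy)): a = [7, 16, 22], b = [14, 16, 22], c = [7, 16, 22]
After line 5 (a[0] = 7, c[0] = 7; result = True)

True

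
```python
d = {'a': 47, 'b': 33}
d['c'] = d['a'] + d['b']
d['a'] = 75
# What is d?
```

After line 1: d = {'a': 47, 'b': 33}
After line 2 (d['c'] = 47 + 33): d = {'a': 47, 'b': 33, 'c': 80}
After line 3: d = {'a': 75, 'b': 33, 'c': 80}

{'a': 75, 'b': 33, 'c': 80}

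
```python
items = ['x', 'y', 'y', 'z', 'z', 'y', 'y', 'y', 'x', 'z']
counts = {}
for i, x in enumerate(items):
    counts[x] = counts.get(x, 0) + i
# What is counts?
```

Initial: counts = {}, items = ['x', 'y', 'y', 'z', 'z', 'y', 'y', 'y', 'x', 'z']
i=0, x='x': counts = {'x': 0}
i=1, x='y': counts = {'x': 0, 'y': 1}
i=2, x='y': counts = {'x': 0, 'y': 3}
i=3, x='z': counts = {'x': 0, 'y': 3, 'z': 3}
i=4, x='z': counts = {'x': 0, 'y': 3, 'z': 7}
i=5, x='y': counts = {'x': 0, 'y': 8, 'z': 7}
i=6, x='y': counts = {'x': 0, 'y': 14, 'z': 7}
i=7, x='y': counts = {'x': 0, 'y': 21, 'z': 7}
i=8, x='x': counts = {'x': 8, 'y': 21, 'z': 7}
i=9, x='z': counts = {'x': 8, 'y': 21, 'z': 16}

{'x': 8, 'y': 21, 'z': 16}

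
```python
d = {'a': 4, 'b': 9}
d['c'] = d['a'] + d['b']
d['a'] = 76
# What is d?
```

After line 1: d = {'a': 4, 'b': 9}
After line 2 (d['c'] = 4 + 9): d = {'a': 4, 'b': 9, 'c': 13}
After line 3: d = {'a': 76, 'b': 9, 'c': 13}

{'a': 76, 'b': 9, 'c': 13}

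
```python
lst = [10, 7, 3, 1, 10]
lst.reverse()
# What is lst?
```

[10, 1, 3, 7, 10]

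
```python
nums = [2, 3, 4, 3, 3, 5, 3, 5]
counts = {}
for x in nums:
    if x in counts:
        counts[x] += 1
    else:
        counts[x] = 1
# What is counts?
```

Initial: counts = {}, nums = [2, 3, 4, 3, 3, 5, 3, 5]
See 2: counts = {2: 1}
See 3: counts = {2: 1, 3: 1}
See 4: counts = {2: 1, 3: 1, 4: 1}
See 3: counts = {2: 1, 3: 2, 4: 1}
See 3: counts = {2: 1, 3: 3, 4: 1}
See 5: counts = {2: 1, 3: 3, 4: 1, 5: 1}
See 3: counts = {2: 1, 3: 4, 4: 1, 5: 1}
See 5: counts = {2: 1, 3: 4, 4: 1, 5: 2}

{2: 1, 3: 4, 4: 1, 5: 2}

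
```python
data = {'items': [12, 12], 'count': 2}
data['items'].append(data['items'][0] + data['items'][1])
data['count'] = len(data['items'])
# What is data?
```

After line 1: data = {'items': [12, 12], 'count': 2}
After line 2 (append 12 + 12 = 24): data = {'items': [12, 12, 24], 'count': 2}
After line 3 (count = len(items) = 3): data = {'items': [12, 12, 24], 'count': 3}

{'items': [12, 12, 24], 'count': 3}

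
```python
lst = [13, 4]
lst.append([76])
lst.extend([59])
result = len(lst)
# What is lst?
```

After line 1: lst = [13, 4]
After line 2 (append adds [76] as single element): lst = [13, 4, [76]]
After line 3 (extend unpacks [59], adds 59): lst = [13, 4, [76], 59]
After line 4: result = len(lst) = 4

[13, 4, [76], 59]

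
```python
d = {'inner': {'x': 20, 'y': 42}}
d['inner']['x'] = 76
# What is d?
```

After line 1: d = {'inner': {'x': 20, 'y': 42}}
After line 2 (inner x overwritten): d = {'inner': {'x': 76, 'y': 42}}

{'inner': {'x': 76, 'y': 42}}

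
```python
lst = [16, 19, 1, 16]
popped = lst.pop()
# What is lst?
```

[16, 19, 1]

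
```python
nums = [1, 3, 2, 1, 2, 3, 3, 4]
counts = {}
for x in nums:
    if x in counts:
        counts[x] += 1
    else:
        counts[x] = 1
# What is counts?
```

Initial: counts = {}, nums = [1, 3, 2, 1, 2, 3, 3, 4]
See 1: counts = {1: 1}
See 3: counts = {1: 1, 3: 1}
See 2: counts = {1: 1, 3: 1, 2: 1}
See 1: counts = {1: 2, 3: 1, 2: 1}
See 2: counts = {1: 2, 3: 1, 2: 2}
See 3: counts = {1: 2, 3: 2, 2: 2}
See 3: counts = {1: 2, 3: 3, 2: 2}
See 4: counts = {1: 2, 3: 3, 2: 2, 4: 1}

{1: 2, 3: 3, 2: 2, 4: 1}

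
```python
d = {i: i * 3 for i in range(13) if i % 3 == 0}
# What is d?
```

{0: 0, 3: 9, 6: 18, 9: 27, 12: 36}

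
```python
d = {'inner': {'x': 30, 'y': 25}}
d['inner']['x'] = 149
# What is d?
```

After line 1: d = {'inner': {'x': 30, 'y': 25}}
After line 2 (inner x overwritten): d = {'inner': {'x': 149, 'y': 25}}

{'inner': {'x': 149, 'y': 25}}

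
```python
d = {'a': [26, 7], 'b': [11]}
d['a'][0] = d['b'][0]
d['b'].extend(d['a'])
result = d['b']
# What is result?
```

After line 1: d = {'a': [26, 7], 'b': [11]}
After line 2 (a[0] = b[0] = 11): d = {'a': [11, 7], 'b': [11]}
After line 3 (b.extend(a) appends [11, 7]): d = {'a': [11, 7], 'b': [11, 11, 7]}
After line 4: result = d['b'] = [11, 11, 7]

[11, 11, 7]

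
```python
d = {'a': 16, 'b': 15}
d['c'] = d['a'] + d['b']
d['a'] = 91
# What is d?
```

After line 1: d = {'a': 16, 'b': 15}
After line 2 (d['c'] = 16 + 15): d = {'a': 16, 'b': 15, 'c': 31}
After line 3: d = {'a': 91, 'b': 15, 'c': 31}

{'a': 91, 'b': 15, 'c': 31}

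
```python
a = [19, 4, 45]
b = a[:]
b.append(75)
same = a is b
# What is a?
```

After line 1: a = [19, 4, 45]
After line 2 (b = a[:] is a shallow copy, new object): a = [19, 4, 45], b = [19, 4, 45]
After line 3 (append only mutates b): a = [19, 4, 45], b = [19, 4, 45, 75]
After line 4 (same = a is b; different objects -> False): same = False

[19, 4, 45]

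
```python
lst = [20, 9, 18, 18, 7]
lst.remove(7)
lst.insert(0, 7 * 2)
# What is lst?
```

After line 1: lst = [20, 9, 18, 18, 7]
After line 2 (remove first 7): lst = [20, 9, 18, 18]
After line 3 (insert 14 at index 0): lst = [14, 20, 9, 18, 18]

[14, 20, 9, 18, 18]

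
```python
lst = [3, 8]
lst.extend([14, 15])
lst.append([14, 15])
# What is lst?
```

After line 1: lst = [3, 8]
After line 2 (extend unpacks [14, 15]): lst = [3, 8, 14, 15]
After line 3 (append adds [14, 15] as single element): lst = [3, 8, 14, 15, [14, 15]]

[3, 8, 14, 15, [14, 15]]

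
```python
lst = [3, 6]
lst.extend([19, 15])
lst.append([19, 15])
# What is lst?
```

After line 1: lst = [3, 6]
After line 2 (extend unpacks [19, 15]): lst = [3, 6, 19, 15]
After line 3 (append adds [19, 15] as single element): lst = [3, 6, 19, 15, [19, 15]]

[3, 6, 19, 15, [19, 15]]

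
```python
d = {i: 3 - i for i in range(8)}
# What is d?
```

{0: 3, 1: 2, 2: 1, 3: 0, 4: -1, 5: -2, 6: -3, 7: -4}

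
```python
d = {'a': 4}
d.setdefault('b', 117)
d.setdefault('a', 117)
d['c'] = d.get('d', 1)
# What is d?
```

After line 1: d = {'a': 4}
After line 2 (setdefault adds 'b'=117): d = {'a': 4, 'b': 117}
After line 3 (setdefault 'a' no-op, already exists): d = {'a': 4, 'b': 117}
After line 4 (get('d', 1) returns default since 'd' not in d): d = {'a': 4, 'b': 117, 'c': 1}

{'a': 4, 'b': 117, 'c': 1}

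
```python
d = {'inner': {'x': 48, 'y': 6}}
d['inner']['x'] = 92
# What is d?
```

After line 1: d = {'inner': {'x': 48, 'y': 6}}
After line 2 (inner x overwritten): d = {'inner': {'x': 92, 'y': 6}}

{'inner': {'x': 92, 'y': 6}}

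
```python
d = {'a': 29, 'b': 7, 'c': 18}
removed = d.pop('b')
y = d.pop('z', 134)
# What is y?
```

After line 1: d = {'a': 29, 'b': 7, 'c': 18}
After line 2 (pop 'b' returns 7): d = {'a': 29, 'c': 18}, removed = 7
After line 3 (pop 'z' missing, returns default 134): d = {'a': 29, 'c': 18}, y = 134

134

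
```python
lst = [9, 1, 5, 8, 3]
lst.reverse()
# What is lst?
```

[3, 8, 5, 1, 9]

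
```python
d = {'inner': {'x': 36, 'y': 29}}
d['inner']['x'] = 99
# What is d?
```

After line 1: d = {'inner': {'x': 36, 'y': 29}}
After line 2 (inner x overwritten): d = {'inner': {'x': 99, 'y': 29}}

{'inner': {'x': 99, 'y': 29}}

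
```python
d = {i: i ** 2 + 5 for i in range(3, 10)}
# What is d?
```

{3: 14, 4: 21, 5: 30, 6: 41, 7: 54, 8: 69, 9: 86}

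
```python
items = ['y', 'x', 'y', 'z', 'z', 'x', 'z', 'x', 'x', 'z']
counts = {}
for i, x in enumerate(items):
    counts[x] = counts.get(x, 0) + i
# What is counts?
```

Initial: counts = {}, items = ['y', 'x', 'y', 'z', 'z', 'x', 'z', 'x', 'x', 'z']
i=0, x='y': counts = {'y': 0}
i=1, x='x': counts = {'y': 0, 'x': 1}
i=2, x='y': counts = {'y': 2, 'x': 1}
i=3, x='z': counts = {'y': 2, 'x': 1, 'z': 3}
i=4, x='z': counts = {'y': 2, 'x': 1, 'z': 7}
i=5, x='x': counts = {'y': 2, 'x': 6, 'z': 7}
i=6, x='z': counts = {'y': 2, 'x': 6, 'z': 13}
i=7, x='x': counts = {'y': 2, 'x': 13, 'z': 13}
i=8, x='x': counts = {'y': 2, 'x': 21, 'z': 13}
i=9, x='z': counts = {'y': 2, 'x': 21, 'z': 22}

{'y': 2, 'x': 21, 'z': 22}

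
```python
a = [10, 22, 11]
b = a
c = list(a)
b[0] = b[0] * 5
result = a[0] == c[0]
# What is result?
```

After line 1: a = [10, 22, 11]
After line 2 (b = a, alias): a = [10, 22, 11], b = [10, 22, 11]
After line 3 (c = list(a) is a copy, new object): c = [10, 22, 11]
After line 4 (b[0] = 10 * 5 = 50; mutates shared a/b): a = b = [50, 22, 11], c = [10, 22, 11]
After line 5 (a[0] = 50, c[0] = 10; result = False)

False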